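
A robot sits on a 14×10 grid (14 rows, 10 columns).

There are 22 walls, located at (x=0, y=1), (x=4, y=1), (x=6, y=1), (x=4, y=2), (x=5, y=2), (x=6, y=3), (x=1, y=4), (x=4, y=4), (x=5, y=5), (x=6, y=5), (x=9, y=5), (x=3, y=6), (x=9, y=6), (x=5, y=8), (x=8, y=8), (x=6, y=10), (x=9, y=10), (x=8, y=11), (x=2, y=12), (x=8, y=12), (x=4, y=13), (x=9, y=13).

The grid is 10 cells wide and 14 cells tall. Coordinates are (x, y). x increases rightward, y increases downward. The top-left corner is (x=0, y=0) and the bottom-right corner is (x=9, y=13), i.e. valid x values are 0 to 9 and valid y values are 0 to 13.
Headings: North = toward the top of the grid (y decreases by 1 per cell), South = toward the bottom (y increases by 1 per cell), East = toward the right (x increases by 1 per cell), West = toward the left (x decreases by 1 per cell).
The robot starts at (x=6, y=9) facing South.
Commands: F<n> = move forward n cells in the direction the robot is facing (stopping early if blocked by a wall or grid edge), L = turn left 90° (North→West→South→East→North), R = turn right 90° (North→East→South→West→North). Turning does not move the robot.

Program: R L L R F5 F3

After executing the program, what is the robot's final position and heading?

Start: (x=6, y=9), facing South
  R: turn right, now facing West
  L: turn left, now facing South
  L: turn left, now facing East
  R: turn right, now facing South
  F5: move forward 0/5 (blocked), now at (x=6, y=9)
  F3: move forward 0/3 (blocked), now at (x=6, y=9)
Final: (x=6, y=9), facing South

Answer: Final position: (x=6, y=9), facing South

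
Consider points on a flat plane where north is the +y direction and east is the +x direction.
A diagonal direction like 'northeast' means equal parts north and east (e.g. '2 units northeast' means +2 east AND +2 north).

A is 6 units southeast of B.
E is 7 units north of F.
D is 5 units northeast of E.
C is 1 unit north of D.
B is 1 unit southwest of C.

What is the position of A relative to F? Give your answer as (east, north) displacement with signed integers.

Answer: A is at (east=10, north=6) relative to F.

Derivation:
Place F at the origin (east=0, north=0).
  E is 7 units north of F: delta (east=+0, north=+7); E at (east=0, north=7).
  D is 5 units northeast of E: delta (east=+5, north=+5); D at (east=5, north=12).
  C is 1 unit north of D: delta (east=+0, north=+1); C at (east=5, north=13).
  B is 1 unit southwest of C: delta (east=-1, north=-1); B at (east=4, north=12).
  A is 6 units southeast of B: delta (east=+6, north=-6); A at (east=10, north=6).
Therefore A relative to F: (east=10, north=6).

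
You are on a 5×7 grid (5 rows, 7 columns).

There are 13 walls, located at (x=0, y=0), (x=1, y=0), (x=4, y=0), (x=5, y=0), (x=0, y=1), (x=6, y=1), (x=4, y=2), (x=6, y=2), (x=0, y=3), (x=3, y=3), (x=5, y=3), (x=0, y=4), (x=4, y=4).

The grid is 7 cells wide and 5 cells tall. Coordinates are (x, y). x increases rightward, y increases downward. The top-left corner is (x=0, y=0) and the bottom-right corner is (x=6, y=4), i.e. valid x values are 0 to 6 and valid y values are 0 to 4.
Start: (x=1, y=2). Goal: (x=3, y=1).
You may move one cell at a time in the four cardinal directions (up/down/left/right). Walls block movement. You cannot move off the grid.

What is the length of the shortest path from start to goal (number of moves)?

Answer: Shortest path length: 3

Derivation:
BFS from (x=1, y=2) until reaching (x=3, y=1):
  Distance 0: (x=1, y=2)
  Distance 1: (x=1, y=1), (x=0, y=2), (x=2, y=2), (x=1, y=3)
  Distance 2: (x=2, y=1), (x=3, y=2), (x=2, y=3), (x=1, y=4)
  Distance 3: (x=2, y=0), (x=3, y=1), (x=2, y=4)  <- goal reached here
One shortest path (3 moves): (x=1, y=2) -> (x=2, y=2) -> (x=3, y=2) -> (x=3, y=1)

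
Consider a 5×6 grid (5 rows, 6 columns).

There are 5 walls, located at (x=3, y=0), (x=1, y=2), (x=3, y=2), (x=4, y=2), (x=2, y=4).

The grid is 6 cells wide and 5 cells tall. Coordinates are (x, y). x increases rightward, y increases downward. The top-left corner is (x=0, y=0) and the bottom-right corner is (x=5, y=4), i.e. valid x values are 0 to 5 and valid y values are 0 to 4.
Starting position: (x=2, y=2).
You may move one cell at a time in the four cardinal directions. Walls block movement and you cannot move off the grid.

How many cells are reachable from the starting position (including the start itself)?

BFS flood-fill from (x=2, y=2):
  Distance 0: (x=2, y=2)
  Distance 1: (x=2, y=1), (x=2, y=3)
  Distance 2: (x=2, y=0), (x=1, y=1), (x=3, y=1), (x=1, y=3), (x=3, y=3)
  Distance 3: (x=1, y=0), (x=0, y=1), (x=4, y=1), (x=0, y=3), (x=4, y=3), (x=1, y=4), (x=3, y=4)
  Distance 4: (x=0, y=0), (x=4, y=0), (x=5, y=1), (x=0, y=2), (x=5, y=3), (x=0, y=4), (x=4, y=4)
  Distance 5: (x=5, y=0), (x=5, y=2), (x=5, y=4)
Total reachable: 25 (grid has 25 open cells total)

Answer: Reachable cells: 25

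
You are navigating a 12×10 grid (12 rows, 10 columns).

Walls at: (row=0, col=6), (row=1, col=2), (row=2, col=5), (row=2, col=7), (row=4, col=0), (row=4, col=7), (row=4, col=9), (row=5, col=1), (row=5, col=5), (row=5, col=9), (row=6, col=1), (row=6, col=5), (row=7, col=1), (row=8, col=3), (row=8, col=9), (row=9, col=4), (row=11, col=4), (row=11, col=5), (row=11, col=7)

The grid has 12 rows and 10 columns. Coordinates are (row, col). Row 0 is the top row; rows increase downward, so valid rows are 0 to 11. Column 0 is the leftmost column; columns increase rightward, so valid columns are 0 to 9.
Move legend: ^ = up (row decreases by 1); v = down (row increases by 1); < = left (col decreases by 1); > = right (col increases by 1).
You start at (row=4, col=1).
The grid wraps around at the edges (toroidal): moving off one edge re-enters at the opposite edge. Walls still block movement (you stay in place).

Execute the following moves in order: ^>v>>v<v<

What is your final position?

Start: (row=4, col=1)
  ^ (up): (row=4, col=1) -> (row=3, col=1)
  > (right): (row=3, col=1) -> (row=3, col=2)
  v (down): (row=3, col=2) -> (row=4, col=2)
  > (right): (row=4, col=2) -> (row=4, col=3)
  > (right): (row=4, col=3) -> (row=4, col=4)
  v (down): (row=4, col=4) -> (row=5, col=4)
  < (left): (row=5, col=4) -> (row=5, col=3)
  v (down): (row=5, col=3) -> (row=6, col=3)
  < (left): (row=6, col=3) -> (row=6, col=2)
Final: (row=6, col=2)

Answer: Final position: (row=6, col=2)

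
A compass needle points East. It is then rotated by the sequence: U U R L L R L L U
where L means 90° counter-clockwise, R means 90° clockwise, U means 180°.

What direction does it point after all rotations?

Start: East
  U (U-turn (180°)) -> West
  U (U-turn (180°)) -> East
  R (right (90° clockwise)) -> South
  L (left (90° counter-clockwise)) -> East
  L (left (90° counter-clockwise)) -> North
  R (right (90° clockwise)) -> East
  L (left (90° counter-clockwise)) -> North
  L (left (90° counter-clockwise)) -> West
  U (U-turn (180°)) -> East
Final: East

Answer: Final heading: East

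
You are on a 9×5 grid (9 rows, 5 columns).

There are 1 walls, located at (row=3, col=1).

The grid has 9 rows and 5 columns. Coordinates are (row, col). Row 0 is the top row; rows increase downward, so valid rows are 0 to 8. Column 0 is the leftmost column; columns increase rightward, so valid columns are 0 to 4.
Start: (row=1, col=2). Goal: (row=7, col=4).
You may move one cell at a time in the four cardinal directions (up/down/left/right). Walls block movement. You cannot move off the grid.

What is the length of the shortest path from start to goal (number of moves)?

BFS from (row=1, col=2) until reaching (row=7, col=4):
  Distance 0: (row=1, col=2)
  Distance 1: (row=0, col=2), (row=1, col=1), (row=1, col=3), (row=2, col=2)
  Distance 2: (row=0, col=1), (row=0, col=3), (row=1, col=0), (row=1, col=4), (row=2, col=1), (row=2, col=3), (row=3, col=2)
  Distance 3: (row=0, col=0), (row=0, col=4), (row=2, col=0), (row=2, col=4), (row=3, col=3), (row=4, col=2)
  Distance 4: (row=3, col=0), (row=3, col=4), (row=4, col=1), (row=4, col=3), (row=5, col=2)
  Distance 5: (row=4, col=0), (row=4, col=4), (row=5, col=1), (row=5, col=3), (row=6, col=2)
  Distance 6: (row=5, col=0), (row=5, col=4), (row=6, col=1), (row=6, col=3), (row=7, col=2)
  Distance 7: (row=6, col=0), (row=6, col=4), (row=7, col=1), (row=7, col=3), (row=8, col=2)
  Distance 8: (row=7, col=0), (row=7, col=4), (row=8, col=1), (row=8, col=3)  <- goal reached here
One shortest path (8 moves): (row=1, col=2) -> (row=1, col=3) -> (row=1, col=4) -> (row=2, col=4) -> (row=3, col=4) -> (row=4, col=4) -> (row=5, col=4) -> (row=6, col=4) -> (row=7, col=4)

Answer: Shortest path length: 8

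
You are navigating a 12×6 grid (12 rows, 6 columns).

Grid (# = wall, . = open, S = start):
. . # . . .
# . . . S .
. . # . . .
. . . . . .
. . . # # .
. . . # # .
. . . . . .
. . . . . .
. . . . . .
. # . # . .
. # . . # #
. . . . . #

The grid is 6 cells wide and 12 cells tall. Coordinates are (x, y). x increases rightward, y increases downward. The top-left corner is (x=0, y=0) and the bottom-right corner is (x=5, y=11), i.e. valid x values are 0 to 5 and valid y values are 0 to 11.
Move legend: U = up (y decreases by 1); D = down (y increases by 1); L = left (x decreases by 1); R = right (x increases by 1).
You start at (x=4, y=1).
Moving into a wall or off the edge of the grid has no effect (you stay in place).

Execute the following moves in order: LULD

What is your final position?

Answer: Final position: (x=3, y=1)

Derivation:
Start: (x=4, y=1)
  L (left): (x=4, y=1) -> (x=3, y=1)
  U (up): (x=3, y=1) -> (x=3, y=0)
  L (left): blocked, stay at (x=3, y=0)
  D (down): (x=3, y=0) -> (x=3, y=1)
Final: (x=3, y=1)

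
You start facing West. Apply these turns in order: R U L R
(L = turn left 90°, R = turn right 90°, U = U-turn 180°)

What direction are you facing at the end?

Answer: Final heading: South

Derivation:
Start: West
  R (right (90° clockwise)) -> North
  U (U-turn (180°)) -> South
  L (left (90° counter-clockwise)) -> East
  R (right (90° clockwise)) -> South
Final: South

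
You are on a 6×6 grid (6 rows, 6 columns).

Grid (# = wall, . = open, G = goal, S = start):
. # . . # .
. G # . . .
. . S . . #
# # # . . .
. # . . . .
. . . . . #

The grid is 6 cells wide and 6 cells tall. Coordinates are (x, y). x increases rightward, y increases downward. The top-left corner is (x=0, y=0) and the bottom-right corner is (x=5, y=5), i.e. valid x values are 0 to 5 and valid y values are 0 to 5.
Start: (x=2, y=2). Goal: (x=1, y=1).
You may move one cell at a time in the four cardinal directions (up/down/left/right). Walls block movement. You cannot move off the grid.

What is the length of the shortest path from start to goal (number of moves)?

Answer: Shortest path length: 2

Derivation:
BFS from (x=2, y=2) until reaching (x=1, y=1):
  Distance 0: (x=2, y=2)
  Distance 1: (x=1, y=2), (x=3, y=2)
  Distance 2: (x=1, y=1), (x=3, y=1), (x=0, y=2), (x=4, y=2), (x=3, y=3)  <- goal reached here
One shortest path (2 moves): (x=2, y=2) -> (x=1, y=2) -> (x=1, y=1)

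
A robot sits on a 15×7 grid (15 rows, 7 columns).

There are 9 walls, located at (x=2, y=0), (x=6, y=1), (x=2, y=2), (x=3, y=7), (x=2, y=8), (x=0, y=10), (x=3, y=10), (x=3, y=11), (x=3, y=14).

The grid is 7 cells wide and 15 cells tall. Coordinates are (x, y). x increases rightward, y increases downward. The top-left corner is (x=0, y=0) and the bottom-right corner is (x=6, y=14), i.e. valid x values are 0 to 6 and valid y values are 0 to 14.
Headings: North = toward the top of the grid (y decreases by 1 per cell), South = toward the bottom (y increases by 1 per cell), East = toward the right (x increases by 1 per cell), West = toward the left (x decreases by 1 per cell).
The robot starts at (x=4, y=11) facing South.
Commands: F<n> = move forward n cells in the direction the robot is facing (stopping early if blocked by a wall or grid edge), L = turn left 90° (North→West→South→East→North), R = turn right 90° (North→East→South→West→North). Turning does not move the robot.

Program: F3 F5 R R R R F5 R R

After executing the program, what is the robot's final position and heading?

Answer: Final position: (x=4, y=14), facing North

Derivation:
Start: (x=4, y=11), facing South
  F3: move forward 3, now at (x=4, y=14)
  F5: move forward 0/5 (blocked), now at (x=4, y=14)
  R: turn right, now facing West
  R: turn right, now facing North
  R: turn right, now facing East
  R: turn right, now facing South
  F5: move forward 0/5 (blocked), now at (x=4, y=14)
  R: turn right, now facing West
  R: turn right, now facing North
Final: (x=4, y=14), facing North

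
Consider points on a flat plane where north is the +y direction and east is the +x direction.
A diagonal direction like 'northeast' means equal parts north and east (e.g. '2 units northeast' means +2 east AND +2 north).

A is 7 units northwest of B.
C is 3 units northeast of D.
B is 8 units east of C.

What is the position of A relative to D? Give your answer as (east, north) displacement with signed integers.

Place D at the origin (east=0, north=0).
  C is 3 units northeast of D: delta (east=+3, north=+3); C at (east=3, north=3).
  B is 8 units east of C: delta (east=+8, north=+0); B at (east=11, north=3).
  A is 7 units northwest of B: delta (east=-7, north=+7); A at (east=4, north=10).
Therefore A relative to D: (east=4, north=10).

Answer: A is at (east=4, north=10) relative to D.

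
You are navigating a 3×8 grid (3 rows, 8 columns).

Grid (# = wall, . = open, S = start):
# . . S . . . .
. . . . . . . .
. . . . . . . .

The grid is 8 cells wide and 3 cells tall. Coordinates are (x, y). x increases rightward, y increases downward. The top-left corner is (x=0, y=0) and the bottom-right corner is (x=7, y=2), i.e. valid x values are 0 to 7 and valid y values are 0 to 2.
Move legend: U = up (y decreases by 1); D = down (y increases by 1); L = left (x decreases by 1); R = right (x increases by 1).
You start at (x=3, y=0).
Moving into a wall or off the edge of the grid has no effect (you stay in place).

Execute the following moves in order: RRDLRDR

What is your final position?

Start: (x=3, y=0)
  R (right): (x=3, y=0) -> (x=4, y=0)
  R (right): (x=4, y=0) -> (x=5, y=0)
  D (down): (x=5, y=0) -> (x=5, y=1)
  L (left): (x=5, y=1) -> (x=4, y=1)
  R (right): (x=4, y=1) -> (x=5, y=1)
  D (down): (x=5, y=1) -> (x=5, y=2)
  R (right): (x=5, y=2) -> (x=6, y=2)
Final: (x=6, y=2)

Answer: Final position: (x=6, y=2)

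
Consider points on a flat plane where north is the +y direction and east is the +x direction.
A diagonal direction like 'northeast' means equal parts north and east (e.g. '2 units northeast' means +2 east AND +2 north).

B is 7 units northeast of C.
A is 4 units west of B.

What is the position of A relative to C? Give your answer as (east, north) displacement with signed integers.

Answer: A is at (east=3, north=7) relative to C.

Derivation:
Place C at the origin (east=0, north=0).
  B is 7 units northeast of C: delta (east=+7, north=+7); B at (east=7, north=7).
  A is 4 units west of B: delta (east=-4, north=+0); A at (east=3, north=7).
Therefore A relative to C: (east=3, north=7).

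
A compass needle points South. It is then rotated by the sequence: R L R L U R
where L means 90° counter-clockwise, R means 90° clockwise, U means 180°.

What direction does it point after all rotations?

Answer: Final heading: East

Derivation:
Start: South
  R (right (90° clockwise)) -> West
  L (left (90° counter-clockwise)) -> South
  R (right (90° clockwise)) -> West
  L (left (90° counter-clockwise)) -> South
  U (U-turn (180°)) -> North
  R (right (90° clockwise)) -> East
Final: East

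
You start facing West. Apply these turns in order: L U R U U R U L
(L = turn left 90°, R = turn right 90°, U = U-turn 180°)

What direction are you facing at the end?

Start: West
  L (left (90° counter-clockwise)) -> South
  U (U-turn (180°)) -> North
  R (right (90° clockwise)) -> East
  U (U-turn (180°)) -> West
  U (U-turn (180°)) -> East
  R (right (90° clockwise)) -> South
  U (U-turn (180°)) -> North
  L (left (90° counter-clockwise)) -> West
Final: West

Answer: Final heading: West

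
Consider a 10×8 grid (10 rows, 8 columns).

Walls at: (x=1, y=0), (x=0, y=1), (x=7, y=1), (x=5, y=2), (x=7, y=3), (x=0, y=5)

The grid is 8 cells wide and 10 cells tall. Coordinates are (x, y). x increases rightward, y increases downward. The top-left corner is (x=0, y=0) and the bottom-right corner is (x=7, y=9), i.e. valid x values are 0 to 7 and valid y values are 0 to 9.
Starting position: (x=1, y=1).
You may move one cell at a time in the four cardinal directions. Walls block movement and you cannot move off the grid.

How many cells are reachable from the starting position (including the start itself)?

BFS flood-fill from (x=1, y=1):
  Distance 0: (x=1, y=1)
  Distance 1: (x=2, y=1), (x=1, y=2)
  Distance 2: (x=2, y=0), (x=3, y=1), (x=0, y=2), (x=2, y=2), (x=1, y=3)
  Distance 3: (x=3, y=0), (x=4, y=1), (x=3, y=2), (x=0, y=3), (x=2, y=3), (x=1, y=4)
  Distance 4: (x=4, y=0), (x=5, y=1), (x=4, y=2), (x=3, y=3), (x=0, y=4), (x=2, y=4), (x=1, y=5)
  Distance 5: (x=5, y=0), (x=6, y=1), (x=4, y=3), (x=3, y=4), (x=2, y=5), (x=1, y=6)
  Distance 6: (x=6, y=0), (x=6, y=2), (x=5, y=3), (x=4, y=4), (x=3, y=5), (x=0, y=6), (x=2, y=6), (x=1, y=7)
  Distance 7: (x=7, y=0), (x=7, y=2), (x=6, y=3), (x=5, y=4), (x=4, y=5), (x=3, y=6), (x=0, y=7), (x=2, y=7), (x=1, y=8)
  Distance 8: (x=6, y=4), (x=5, y=5), (x=4, y=6), (x=3, y=7), (x=0, y=8), (x=2, y=8), (x=1, y=9)
  Distance 9: (x=7, y=4), (x=6, y=5), (x=5, y=6), (x=4, y=7), (x=3, y=8), (x=0, y=9), (x=2, y=9)
  Distance 10: (x=7, y=5), (x=6, y=6), (x=5, y=7), (x=4, y=8), (x=3, y=9)
  Distance 11: (x=7, y=6), (x=6, y=7), (x=5, y=8), (x=4, y=9)
  Distance 12: (x=7, y=7), (x=6, y=8), (x=5, y=9)
  Distance 13: (x=7, y=8), (x=6, y=9)
  Distance 14: (x=7, y=9)
Total reachable: 73 (grid has 74 open cells total)

Answer: Reachable cells: 73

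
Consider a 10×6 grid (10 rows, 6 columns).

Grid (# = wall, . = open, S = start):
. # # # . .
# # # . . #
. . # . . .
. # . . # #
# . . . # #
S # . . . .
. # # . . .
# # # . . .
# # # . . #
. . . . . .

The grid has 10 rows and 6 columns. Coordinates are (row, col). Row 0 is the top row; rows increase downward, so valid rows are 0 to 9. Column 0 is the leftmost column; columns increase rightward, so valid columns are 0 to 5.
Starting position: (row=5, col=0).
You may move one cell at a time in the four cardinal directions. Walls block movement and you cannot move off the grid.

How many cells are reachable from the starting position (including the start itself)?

BFS flood-fill from (row=5, col=0):
  Distance 0: (row=5, col=0)
  Distance 1: (row=6, col=0)
Total reachable: 2 (grid has 36 open cells total)

Answer: Reachable cells: 2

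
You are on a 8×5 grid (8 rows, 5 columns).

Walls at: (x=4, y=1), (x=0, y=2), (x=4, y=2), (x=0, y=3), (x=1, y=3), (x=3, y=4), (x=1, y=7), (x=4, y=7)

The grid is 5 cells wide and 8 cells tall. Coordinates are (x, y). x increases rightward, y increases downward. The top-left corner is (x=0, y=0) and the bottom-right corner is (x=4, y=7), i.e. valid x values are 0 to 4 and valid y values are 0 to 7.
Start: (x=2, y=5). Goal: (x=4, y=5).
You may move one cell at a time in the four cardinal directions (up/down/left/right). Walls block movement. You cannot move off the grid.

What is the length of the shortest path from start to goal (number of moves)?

BFS from (x=2, y=5) until reaching (x=4, y=5):
  Distance 0: (x=2, y=5)
  Distance 1: (x=2, y=4), (x=1, y=5), (x=3, y=5), (x=2, y=6)
  Distance 2: (x=2, y=3), (x=1, y=4), (x=0, y=5), (x=4, y=5), (x=1, y=6), (x=3, y=6), (x=2, y=7)  <- goal reached here
One shortest path (2 moves): (x=2, y=5) -> (x=3, y=5) -> (x=4, y=5)

Answer: Shortest path length: 2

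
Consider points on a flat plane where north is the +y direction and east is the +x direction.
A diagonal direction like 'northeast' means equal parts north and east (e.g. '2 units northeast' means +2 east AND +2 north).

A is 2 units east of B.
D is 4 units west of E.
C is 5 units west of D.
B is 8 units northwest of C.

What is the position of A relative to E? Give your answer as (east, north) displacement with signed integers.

Place E at the origin (east=0, north=0).
  D is 4 units west of E: delta (east=-4, north=+0); D at (east=-4, north=0).
  C is 5 units west of D: delta (east=-5, north=+0); C at (east=-9, north=0).
  B is 8 units northwest of C: delta (east=-8, north=+8); B at (east=-17, north=8).
  A is 2 units east of B: delta (east=+2, north=+0); A at (east=-15, north=8).
Therefore A relative to E: (east=-15, north=8).

Answer: A is at (east=-15, north=8) relative to E.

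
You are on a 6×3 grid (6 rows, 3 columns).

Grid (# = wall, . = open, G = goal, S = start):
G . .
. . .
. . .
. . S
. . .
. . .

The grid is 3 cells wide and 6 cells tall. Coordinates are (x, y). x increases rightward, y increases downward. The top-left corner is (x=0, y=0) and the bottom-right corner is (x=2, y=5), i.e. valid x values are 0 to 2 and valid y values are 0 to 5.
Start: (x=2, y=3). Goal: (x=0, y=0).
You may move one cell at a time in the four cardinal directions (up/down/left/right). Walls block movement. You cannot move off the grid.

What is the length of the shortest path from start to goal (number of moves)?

Answer: Shortest path length: 5

Derivation:
BFS from (x=2, y=3) until reaching (x=0, y=0):
  Distance 0: (x=2, y=3)
  Distance 1: (x=2, y=2), (x=1, y=3), (x=2, y=4)
  Distance 2: (x=2, y=1), (x=1, y=2), (x=0, y=3), (x=1, y=4), (x=2, y=5)
  Distance 3: (x=2, y=0), (x=1, y=1), (x=0, y=2), (x=0, y=4), (x=1, y=5)
  Distance 4: (x=1, y=0), (x=0, y=1), (x=0, y=5)
  Distance 5: (x=0, y=0)  <- goal reached here
One shortest path (5 moves): (x=2, y=3) -> (x=1, y=3) -> (x=0, y=3) -> (x=0, y=2) -> (x=0, y=1) -> (x=0, y=0)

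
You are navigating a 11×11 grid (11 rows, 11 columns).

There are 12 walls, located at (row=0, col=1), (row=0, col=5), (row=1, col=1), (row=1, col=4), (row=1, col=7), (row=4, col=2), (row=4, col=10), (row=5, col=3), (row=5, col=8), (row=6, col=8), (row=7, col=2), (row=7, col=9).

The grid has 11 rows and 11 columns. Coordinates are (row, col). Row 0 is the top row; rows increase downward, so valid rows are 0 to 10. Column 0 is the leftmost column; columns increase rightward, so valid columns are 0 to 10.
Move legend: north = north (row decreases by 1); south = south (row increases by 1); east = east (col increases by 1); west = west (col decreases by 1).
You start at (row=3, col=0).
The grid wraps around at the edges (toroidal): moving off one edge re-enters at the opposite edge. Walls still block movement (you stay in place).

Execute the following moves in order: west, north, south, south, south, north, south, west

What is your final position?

Start: (row=3, col=0)
  west (west): (row=3, col=0) -> (row=3, col=10)
  north (north): (row=3, col=10) -> (row=2, col=10)
  south (south): (row=2, col=10) -> (row=3, col=10)
  south (south): blocked, stay at (row=3, col=10)
  south (south): blocked, stay at (row=3, col=10)
  north (north): (row=3, col=10) -> (row=2, col=10)
  south (south): (row=2, col=10) -> (row=3, col=10)
  west (west): (row=3, col=10) -> (row=3, col=9)
Final: (row=3, col=9)

Answer: Final position: (row=3, col=9)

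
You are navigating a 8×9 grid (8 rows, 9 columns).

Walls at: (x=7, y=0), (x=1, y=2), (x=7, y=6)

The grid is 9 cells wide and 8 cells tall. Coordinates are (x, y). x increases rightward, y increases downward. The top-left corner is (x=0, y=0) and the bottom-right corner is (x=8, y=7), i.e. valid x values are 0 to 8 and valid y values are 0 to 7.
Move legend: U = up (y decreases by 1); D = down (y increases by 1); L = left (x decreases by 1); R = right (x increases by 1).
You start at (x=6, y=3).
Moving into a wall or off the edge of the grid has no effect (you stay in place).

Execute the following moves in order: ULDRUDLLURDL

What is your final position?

Answer: Final position: (x=4, y=3)

Derivation:
Start: (x=6, y=3)
  U (up): (x=6, y=3) -> (x=6, y=2)
  L (left): (x=6, y=2) -> (x=5, y=2)
  D (down): (x=5, y=2) -> (x=5, y=3)
  R (right): (x=5, y=3) -> (x=6, y=3)
  U (up): (x=6, y=3) -> (x=6, y=2)
  D (down): (x=6, y=2) -> (x=6, y=3)
  L (left): (x=6, y=3) -> (x=5, y=3)
  L (left): (x=5, y=3) -> (x=4, y=3)
  U (up): (x=4, y=3) -> (x=4, y=2)
  R (right): (x=4, y=2) -> (x=5, y=2)
  D (down): (x=5, y=2) -> (x=5, y=3)
  L (left): (x=5, y=3) -> (x=4, y=3)
Final: (x=4, y=3)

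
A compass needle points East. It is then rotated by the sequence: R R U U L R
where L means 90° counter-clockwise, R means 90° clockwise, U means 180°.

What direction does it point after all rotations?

Start: East
  R (right (90° clockwise)) -> South
  R (right (90° clockwise)) -> West
  U (U-turn (180°)) -> East
  U (U-turn (180°)) -> West
  L (left (90° counter-clockwise)) -> South
  R (right (90° clockwise)) -> West
Final: West

Answer: Final heading: West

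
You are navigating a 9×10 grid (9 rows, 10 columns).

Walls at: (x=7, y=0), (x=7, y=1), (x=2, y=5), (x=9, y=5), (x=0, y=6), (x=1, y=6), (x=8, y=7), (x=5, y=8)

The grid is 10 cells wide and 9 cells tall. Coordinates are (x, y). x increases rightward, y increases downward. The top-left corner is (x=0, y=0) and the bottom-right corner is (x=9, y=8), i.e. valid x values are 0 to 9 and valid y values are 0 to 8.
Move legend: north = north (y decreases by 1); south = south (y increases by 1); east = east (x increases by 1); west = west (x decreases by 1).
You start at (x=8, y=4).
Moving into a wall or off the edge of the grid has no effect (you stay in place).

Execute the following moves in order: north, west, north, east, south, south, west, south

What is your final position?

Start: (x=8, y=4)
  north (north): (x=8, y=4) -> (x=8, y=3)
  west (west): (x=8, y=3) -> (x=7, y=3)
  north (north): (x=7, y=3) -> (x=7, y=2)
  east (east): (x=7, y=2) -> (x=8, y=2)
  south (south): (x=8, y=2) -> (x=8, y=3)
  south (south): (x=8, y=3) -> (x=8, y=4)
  west (west): (x=8, y=4) -> (x=7, y=4)
  south (south): (x=7, y=4) -> (x=7, y=5)
Final: (x=7, y=5)

Answer: Final position: (x=7, y=5)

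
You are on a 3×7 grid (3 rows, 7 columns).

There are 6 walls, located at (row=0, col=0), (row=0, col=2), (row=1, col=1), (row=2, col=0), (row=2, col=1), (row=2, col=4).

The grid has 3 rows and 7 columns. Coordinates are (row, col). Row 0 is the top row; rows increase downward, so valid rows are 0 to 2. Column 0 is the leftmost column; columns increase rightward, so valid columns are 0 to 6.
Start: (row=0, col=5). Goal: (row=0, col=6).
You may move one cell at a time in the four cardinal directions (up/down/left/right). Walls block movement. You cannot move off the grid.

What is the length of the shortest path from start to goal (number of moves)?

BFS from (row=0, col=5) until reaching (row=0, col=6):
  Distance 0: (row=0, col=5)
  Distance 1: (row=0, col=4), (row=0, col=6), (row=1, col=5)  <- goal reached here
One shortest path (1 moves): (row=0, col=5) -> (row=0, col=6)

Answer: Shortest path length: 1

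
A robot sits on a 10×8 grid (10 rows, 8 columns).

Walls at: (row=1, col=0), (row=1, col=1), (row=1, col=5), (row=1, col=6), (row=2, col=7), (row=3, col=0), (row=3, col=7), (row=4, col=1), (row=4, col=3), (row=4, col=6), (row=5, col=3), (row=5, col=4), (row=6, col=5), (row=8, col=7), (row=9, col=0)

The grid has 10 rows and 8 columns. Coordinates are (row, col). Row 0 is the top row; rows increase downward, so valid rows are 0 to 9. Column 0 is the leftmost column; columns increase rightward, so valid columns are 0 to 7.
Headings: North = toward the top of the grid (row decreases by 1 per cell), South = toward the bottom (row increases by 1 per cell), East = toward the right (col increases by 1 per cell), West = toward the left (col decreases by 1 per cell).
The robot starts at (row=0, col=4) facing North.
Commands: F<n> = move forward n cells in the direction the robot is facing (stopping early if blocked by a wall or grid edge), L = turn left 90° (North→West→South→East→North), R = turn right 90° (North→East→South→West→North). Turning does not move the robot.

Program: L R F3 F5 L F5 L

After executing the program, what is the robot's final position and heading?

Answer: Final position: (row=0, col=0), facing South

Derivation:
Start: (row=0, col=4), facing North
  L: turn left, now facing West
  R: turn right, now facing North
  F3: move forward 0/3 (blocked), now at (row=0, col=4)
  F5: move forward 0/5 (blocked), now at (row=0, col=4)
  L: turn left, now facing West
  F5: move forward 4/5 (blocked), now at (row=0, col=0)
  L: turn left, now facing South
Final: (row=0, col=0), facing South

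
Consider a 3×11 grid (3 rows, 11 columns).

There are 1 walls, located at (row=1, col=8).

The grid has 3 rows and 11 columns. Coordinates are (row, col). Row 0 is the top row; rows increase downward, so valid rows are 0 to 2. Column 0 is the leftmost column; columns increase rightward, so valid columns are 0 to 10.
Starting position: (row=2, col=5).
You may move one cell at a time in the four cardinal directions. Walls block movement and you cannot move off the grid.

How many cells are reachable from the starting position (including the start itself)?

BFS flood-fill from (row=2, col=5):
  Distance 0: (row=2, col=5)
  Distance 1: (row=1, col=5), (row=2, col=4), (row=2, col=6)
  Distance 2: (row=0, col=5), (row=1, col=4), (row=1, col=6), (row=2, col=3), (row=2, col=7)
  Distance 3: (row=0, col=4), (row=0, col=6), (row=1, col=3), (row=1, col=7), (row=2, col=2), (row=2, col=8)
  Distance 4: (row=0, col=3), (row=0, col=7), (row=1, col=2), (row=2, col=1), (row=2, col=9)
  Distance 5: (row=0, col=2), (row=0, col=8), (row=1, col=1), (row=1, col=9), (row=2, col=0), (row=2, col=10)
  Distance 6: (row=0, col=1), (row=0, col=9), (row=1, col=0), (row=1, col=10)
  Distance 7: (row=0, col=0), (row=0, col=10)
Total reachable: 32 (grid has 32 open cells total)

Answer: Reachable cells: 32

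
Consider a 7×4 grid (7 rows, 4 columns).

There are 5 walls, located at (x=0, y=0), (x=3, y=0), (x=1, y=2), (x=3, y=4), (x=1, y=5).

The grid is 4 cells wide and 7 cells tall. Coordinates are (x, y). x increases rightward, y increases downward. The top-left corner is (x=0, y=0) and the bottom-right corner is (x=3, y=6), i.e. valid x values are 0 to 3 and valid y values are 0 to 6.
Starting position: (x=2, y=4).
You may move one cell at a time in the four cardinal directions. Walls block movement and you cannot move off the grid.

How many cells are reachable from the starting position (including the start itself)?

Answer: Reachable cells: 23

Derivation:
BFS flood-fill from (x=2, y=4):
  Distance 0: (x=2, y=4)
  Distance 1: (x=2, y=3), (x=1, y=4), (x=2, y=5)
  Distance 2: (x=2, y=2), (x=1, y=3), (x=3, y=3), (x=0, y=4), (x=3, y=5), (x=2, y=6)
  Distance 3: (x=2, y=1), (x=3, y=2), (x=0, y=3), (x=0, y=5), (x=1, y=6), (x=3, y=6)
  Distance 4: (x=2, y=0), (x=1, y=1), (x=3, y=1), (x=0, y=2), (x=0, y=6)
  Distance 5: (x=1, y=0), (x=0, y=1)
Total reachable: 23 (grid has 23 open cells total)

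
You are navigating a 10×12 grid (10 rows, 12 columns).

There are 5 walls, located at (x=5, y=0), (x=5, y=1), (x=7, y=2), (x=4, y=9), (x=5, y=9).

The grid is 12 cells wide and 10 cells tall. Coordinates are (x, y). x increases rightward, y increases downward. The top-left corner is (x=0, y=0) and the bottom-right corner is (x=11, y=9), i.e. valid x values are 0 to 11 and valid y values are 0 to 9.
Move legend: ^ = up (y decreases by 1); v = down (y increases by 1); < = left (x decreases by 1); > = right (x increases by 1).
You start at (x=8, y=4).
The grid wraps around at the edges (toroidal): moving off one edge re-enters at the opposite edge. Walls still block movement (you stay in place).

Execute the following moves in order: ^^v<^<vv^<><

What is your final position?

Start: (x=8, y=4)
  ^ (up): (x=8, y=4) -> (x=8, y=3)
  ^ (up): (x=8, y=3) -> (x=8, y=2)
  v (down): (x=8, y=2) -> (x=8, y=3)
  < (left): (x=8, y=3) -> (x=7, y=3)
  ^ (up): blocked, stay at (x=7, y=3)
  < (left): (x=7, y=3) -> (x=6, y=3)
  v (down): (x=6, y=3) -> (x=6, y=4)
  v (down): (x=6, y=4) -> (x=6, y=5)
  ^ (up): (x=6, y=5) -> (x=6, y=4)
  < (left): (x=6, y=4) -> (x=5, y=4)
  > (right): (x=5, y=4) -> (x=6, y=4)
  < (left): (x=6, y=4) -> (x=5, y=4)
Final: (x=5, y=4)

Answer: Final position: (x=5, y=4)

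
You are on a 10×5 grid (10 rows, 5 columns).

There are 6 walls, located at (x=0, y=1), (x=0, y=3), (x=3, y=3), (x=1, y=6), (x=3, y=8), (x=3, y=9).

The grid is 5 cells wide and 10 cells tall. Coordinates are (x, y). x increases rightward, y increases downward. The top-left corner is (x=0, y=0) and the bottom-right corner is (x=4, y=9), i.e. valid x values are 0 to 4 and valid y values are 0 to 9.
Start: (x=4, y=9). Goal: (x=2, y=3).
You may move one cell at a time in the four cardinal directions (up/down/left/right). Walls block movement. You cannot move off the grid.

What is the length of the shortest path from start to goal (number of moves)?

BFS from (x=4, y=9) until reaching (x=2, y=3):
  Distance 0: (x=4, y=9)
  Distance 1: (x=4, y=8)
  Distance 2: (x=4, y=7)
  Distance 3: (x=4, y=6), (x=3, y=7)
  Distance 4: (x=4, y=5), (x=3, y=6), (x=2, y=7)
  Distance 5: (x=4, y=4), (x=3, y=5), (x=2, y=6), (x=1, y=7), (x=2, y=8)
  Distance 6: (x=4, y=3), (x=3, y=4), (x=2, y=5), (x=0, y=7), (x=1, y=8), (x=2, y=9)
  Distance 7: (x=4, y=2), (x=2, y=4), (x=1, y=5), (x=0, y=6), (x=0, y=8), (x=1, y=9)
  Distance 8: (x=4, y=1), (x=3, y=2), (x=2, y=3), (x=1, y=4), (x=0, y=5), (x=0, y=9)  <- goal reached here
One shortest path (8 moves): (x=4, y=9) -> (x=4, y=8) -> (x=4, y=7) -> (x=3, y=7) -> (x=2, y=7) -> (x=2, y=6) -> (x=2, y=5) -> (x=2, y=4) -> (x=2, y=3)

Answer: Shortest path length: 8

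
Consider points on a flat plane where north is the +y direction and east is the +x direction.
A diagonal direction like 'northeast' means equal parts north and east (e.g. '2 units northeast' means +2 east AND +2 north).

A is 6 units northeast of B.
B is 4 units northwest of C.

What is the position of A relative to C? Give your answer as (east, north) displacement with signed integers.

Place C at the origin (east=0, north=0).
  B is 4 units northwest of C: delta (east=-4, north=+4); B at (east=-4, north=4).
  A is 6 units northeast of B: delta (east=+6, north=+6); A at (east=2, north=10).
Therefore A relative to C: (east=2, north=10).

Answer: A is at (east=2, north=10) relative to C.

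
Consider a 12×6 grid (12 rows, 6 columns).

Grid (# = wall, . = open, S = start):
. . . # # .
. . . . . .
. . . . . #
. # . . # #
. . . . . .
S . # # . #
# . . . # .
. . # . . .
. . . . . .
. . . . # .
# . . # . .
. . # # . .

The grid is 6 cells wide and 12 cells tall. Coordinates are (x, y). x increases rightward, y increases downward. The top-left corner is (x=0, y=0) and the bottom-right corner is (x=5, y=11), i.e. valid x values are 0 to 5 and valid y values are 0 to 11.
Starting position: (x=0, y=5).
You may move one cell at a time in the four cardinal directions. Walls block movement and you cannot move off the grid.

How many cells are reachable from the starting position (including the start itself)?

Answer: Reachable cells: 55

Derivation:
BFS flood-fill from (x=0, y=5):
  Distance 0: (x=0, y=5)
  Distance 1: (x=0, y=4), (x=1, y=5)
  Distance 2: (x=0, y=3), (x=1, y=4), (x=1, y=6)
  Distance 3: (x=0, y=2), (x=2, y=4), (x=2, y=6), (x=1, y=7)
  Distance 4: (x=0, y=1), (x=1, y=2), (x=2, y=3), (x=3, y=4), (x=3, y=6), (x=0, y=7), (x=1, y=8)
  Distance 5: (x=0, y=0), (x=1, y=1), (x=2, y=2), (x=3, y=3), (x=4, y=4), (x=3, y=7), (x=0, y=8), (x=2, y=8), (x=1, y=9)
  Distance 6: (x=1, y=0), (x=2, y=1), (x=3, y=2), (x=5, y=4), (x=4, y=5), (x=4, y=7), (x=3, y=8), (x=0, y=9), (x=2, y=9), (x=1, y=10)
  Distance 7: (x=2, y=0), (x=3, y=1), (x=4, y=2), (x=5, y=7), (x=4, y=8), (x=3, y=9), (x=2, y=10), (x=1, y=11)
  Distance 8: (x=4, y=1), (x=5, y=6), (x=5, y=8), (x=0, y=11)
  Distance 9: (x=5, y=1), (x=5, y=9)
  Distance 10: (x=5, y=0), (x=5, y=10)
  Distance 11: (x=4, y=10), (x=5, y=11)
  Distance 12: (x=4, y=11)
Total reachable: 55 (grid has 55 open cells total)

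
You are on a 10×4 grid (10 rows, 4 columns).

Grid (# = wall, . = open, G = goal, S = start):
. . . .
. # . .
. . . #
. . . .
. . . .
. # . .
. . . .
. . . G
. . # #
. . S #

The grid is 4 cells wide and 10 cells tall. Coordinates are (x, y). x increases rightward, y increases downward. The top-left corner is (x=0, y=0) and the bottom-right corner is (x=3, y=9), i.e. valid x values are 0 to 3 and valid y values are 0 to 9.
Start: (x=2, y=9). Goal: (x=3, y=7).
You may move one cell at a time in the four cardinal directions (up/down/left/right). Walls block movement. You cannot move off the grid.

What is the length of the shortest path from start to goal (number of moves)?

Answer: Shortest path length: 5

Derivation:
BFS from (x=2, y=9) until reaching (x=3, y=7):
  Distance 0: (x=2, y=9)
  Distance 1: (x=1, y=9)
  Distance 2: (x=1, y=8), (x=0, y=9)
  Distance 3: (x=1, y=7), (x=0, y=8)
  Distance 4: (x=1, y=6), (x=0, y=7), (x=2, y=7)
  Distance 5: (x=0, y=6), (x=2, y=6), (x=3, y=7)  <- goal reached here
One shortest path (5 moves): (x=2, y=9) -> (x=1, y=9) -> (x=1, y=8) -> (x=1, y=7) -> (x=2, y=7) -> (x=3, y=7)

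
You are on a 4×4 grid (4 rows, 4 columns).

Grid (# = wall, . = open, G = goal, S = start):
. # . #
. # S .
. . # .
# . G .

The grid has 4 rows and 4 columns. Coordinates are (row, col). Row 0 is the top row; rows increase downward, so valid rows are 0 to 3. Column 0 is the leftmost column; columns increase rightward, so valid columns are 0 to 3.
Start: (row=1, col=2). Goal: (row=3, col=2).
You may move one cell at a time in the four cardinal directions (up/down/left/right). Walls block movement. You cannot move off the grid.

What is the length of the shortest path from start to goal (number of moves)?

Answer: Shortest path length: 4

Derivation:
BFS from (row=1, col=2) until reaching (row=3, col=2):
  Distance 0: (row=1, col=2)
  Distance 1: (row=0, col=2), (row=1, col=3)
  Distance 2: (row=2, col=3)
  Distance 3: (row=3, col=3)
  Distance 4: (row=3, col=2)  <- goal reached here
One shortest path (4 moves): (row=1, col=2) -> (row=1, col=3) -> (row=2, col=3) -> (row=3, col=3) -> (row=3, col=2)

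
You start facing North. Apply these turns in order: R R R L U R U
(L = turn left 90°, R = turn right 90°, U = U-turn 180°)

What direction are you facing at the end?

Start: North
  R (right (90° clockwise)) -> East
  R (right (90° clockwise)) -> South
  R (right (90° clockwise)) -> West
  L (left (90° counter-clockwise)) -> South
  U (U-turn (180°)) -> North
  R (right (90° clockwise)) -> East
  U (U-turn (180°)) -> West
Final: West

Answer: Final heading: West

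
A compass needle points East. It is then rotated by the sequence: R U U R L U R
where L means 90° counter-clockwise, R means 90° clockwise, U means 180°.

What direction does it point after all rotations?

Answer: Final heading: East

Derivation:
Start: East
  R (right (90° clockwise)) -> South
  U (U-turn (180°)) -> North
  U (U-turn (180°)) -> South
  R (right (90° clockwise)) -> West
  L (left (90° counter-clockwise)) -> South
  U (U-turn (180°)) -> North
  R (right (90° clockwise)) -> East
Final: East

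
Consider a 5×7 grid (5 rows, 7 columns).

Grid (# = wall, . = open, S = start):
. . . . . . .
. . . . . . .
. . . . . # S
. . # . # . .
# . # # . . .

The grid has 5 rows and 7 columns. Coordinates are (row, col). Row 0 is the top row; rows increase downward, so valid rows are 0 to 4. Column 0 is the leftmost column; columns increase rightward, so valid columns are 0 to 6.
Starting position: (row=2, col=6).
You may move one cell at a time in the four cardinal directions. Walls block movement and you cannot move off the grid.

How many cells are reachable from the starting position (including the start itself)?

Answer: Reachable cells: 29

Derivation:
BFS flood-fill from (row=2, col=6):
  Distance 0: (row=2, col=6)
  Distance 1: (row=1, col=6), (row=3, col=6)
  Distance 2: (row=0, col=6), (row=1, col=5), (row=3, col=5), (row=4, col=6)
  Distance 3: (row=0, col=5), (row=1, col=4), (row=4, col=5)
  Distance 4: (row=0, col=4), (row=1, col=3), (row=2, col=4), (row=4, col=4)
  Distance 5: (row=0, col=3), (row=1, col=2), (row=2, col=3)
  Distance 6: (row=0, col=2), (row=1, col=1), (row=2, col=2), (row=3, col=3)
  Distance 7: (row=0, col=1), (row=1, col=0), (row=2, col=1)
  Distance 8: (row=0, col=0), (row=2, col=0), (row=3, col=1)
  Distance 9: (row=3, col=0), (row=4, col=1)
Total reachable: 29 (grid has 29 open cells total)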